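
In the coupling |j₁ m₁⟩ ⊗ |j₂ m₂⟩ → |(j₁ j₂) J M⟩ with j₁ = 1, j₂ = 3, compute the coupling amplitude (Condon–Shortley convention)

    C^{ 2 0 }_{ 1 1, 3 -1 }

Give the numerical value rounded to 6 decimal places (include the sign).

+0.534522  (= +√(2/7))

triangle: 2!*0!*4!/7! = 48/5040
(j±m)!: 2!*0!*2!*4!*2!*2! = 384
prefactor² = (2J+1)*Δ*N² = 128/7
  k=0: +1/(0!*2!*0!*2!*0!*2!) = 1/8
Σ = 1/8  ⇒  CG² = 128/7*1/8² = 2/7
CG = +√(2/7) = +0.534522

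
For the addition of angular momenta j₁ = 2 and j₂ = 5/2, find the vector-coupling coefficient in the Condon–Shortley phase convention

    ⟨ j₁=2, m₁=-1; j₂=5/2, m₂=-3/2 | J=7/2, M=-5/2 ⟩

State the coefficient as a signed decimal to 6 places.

+√(1/63) = +0.125988

√[8·1!3!4!/9! · 1!3!1!4!1!6!] = √(2304/7)
  +(−1)^0/∏(0,1,3,1,0,3)! = 1/36  (running 1/36)
  +(−1)^1/∏(1,0,2,0,1,4)! = -1/48  (running 1/144)
⟨..|..⟩ = √(2304/7)·(1/144) = +0.125988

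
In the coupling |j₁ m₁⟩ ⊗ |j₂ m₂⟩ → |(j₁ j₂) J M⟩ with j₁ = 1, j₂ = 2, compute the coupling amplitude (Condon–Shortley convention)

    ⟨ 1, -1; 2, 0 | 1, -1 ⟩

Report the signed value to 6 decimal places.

+0.316228

j₁+j₂−J=2  J+j₁−j₂=0  J−j₁+j₂=2  j₁+j₂+J+1=5
(j₁±m₁, j₂±m₂, J±M) = (0,2,2,2,0,2)
P² = 8/5
sum k=2..2:
  [2] +1/4 = 1/4
S = 1/4
C² = P²·S² = 1/10 ; C = +0.316228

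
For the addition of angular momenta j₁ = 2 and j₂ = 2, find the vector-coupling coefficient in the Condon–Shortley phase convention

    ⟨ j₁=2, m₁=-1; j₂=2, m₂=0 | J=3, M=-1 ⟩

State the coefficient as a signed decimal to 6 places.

√[7·1!3!3!/8! · 1!3!2!2!2!4!] = √(36/5)
  +(−1)^0/∏(0,1,3,2,0,1)! = 1/12  (running 1/12)
  +(−1)^1/∏(1,0,2,1,1,2)! = -1/4  (running -1/6)
⟨..|..⟩ = √(36/5)·(-1/6) = -0.447214

−√(1/5) = -0.447214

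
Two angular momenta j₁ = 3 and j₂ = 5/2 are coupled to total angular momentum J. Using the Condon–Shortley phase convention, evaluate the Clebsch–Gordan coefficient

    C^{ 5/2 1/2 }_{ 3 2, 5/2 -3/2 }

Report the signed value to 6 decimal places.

j₁+j₂−J=3  J+j₁−j₂=3  J−j₁+j₂=2  j₁+j₂+J+1=9
(j₁±m₁, j₂±m₂, J±M) = (5,1,1,4,3,2)
P² = 288/7
sum k=0..1:
  [0] +1/12 = 1/12
  [1] −1/24 = -1/24
S = 1/24
C² = P²·S² = 1/14 ; C = +0.267261

+0.267261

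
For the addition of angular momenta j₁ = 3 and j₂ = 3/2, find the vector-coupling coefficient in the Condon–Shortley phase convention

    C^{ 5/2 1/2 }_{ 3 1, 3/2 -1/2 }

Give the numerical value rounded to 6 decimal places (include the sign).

triangle: 2!*4!*1!/8! = 48/40320
(j±m)!: 4!*2!*1!*2!*3!*2! = 1152
prefactor² = (2J+1)*Δ*N² = 288/35
  k=0: +1/(0!*2!*2!*1!*2!*0!) = 1/8
  k=1: −1/(1!*1!*1!*0!*3!*1!) = -1/6
Σ = -1/24  ⇒  CG² = 288/35*(-1/24)² = 1/70
CG = −√(1/70) = -0.119523

-0.119523  (= −√(1/70))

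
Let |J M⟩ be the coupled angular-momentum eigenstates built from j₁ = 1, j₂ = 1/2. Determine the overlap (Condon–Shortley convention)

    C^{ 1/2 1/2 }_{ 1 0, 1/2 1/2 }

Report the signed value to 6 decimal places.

j₁+j₂−J=1  J+j₁−j₂=1  J−j₁+j₂=0  j₁+j₂+J+1=3
(j₁±m₁, j₂±m₂, J±M) = (1,1,1,0,1,0)
P² = 1/3
sum k=1..1:
  [1] −1/1 = -1
S = -1
C² = P²·S² = 1/3 ; C = -0.577350

-0.577350  (= −√(1/3))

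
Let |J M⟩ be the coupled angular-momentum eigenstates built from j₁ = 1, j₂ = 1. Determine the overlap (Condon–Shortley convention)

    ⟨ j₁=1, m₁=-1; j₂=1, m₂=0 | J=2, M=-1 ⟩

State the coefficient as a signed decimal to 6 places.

triangle: 0!×2!×2!/5! = 4/120
(j±m)!: 0!×2!×1!×1!×1!×3! = 12
prefactor² = (2J+1)×Δ×N² = 2
  k=0: +1/(0!×0!×2!×1!×0!×1!) = 1/2
Σ = 1/2  ⇒  CG² = 2×1/2² = 1/2
CG = +√(1/2) = +0.707107

+0.707107  (= +√(1/2))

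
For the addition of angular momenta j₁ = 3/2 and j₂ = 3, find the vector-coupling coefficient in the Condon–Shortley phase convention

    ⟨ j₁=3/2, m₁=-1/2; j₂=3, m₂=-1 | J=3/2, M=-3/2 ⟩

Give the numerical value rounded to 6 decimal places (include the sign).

triangle: 3!·0!·3!/7! = 36/5040
(j±m)!: 1!·2!·2!·4!·0!·3! = 576
prefactor² = (2J+1)·Δ·N² = 576/35
  k=2: +1/(2!·1!·0!·0!·0!·3!) = 1/12
Σ = 1/12  ⇒  CG² = 576/35·1/12² = 4/35
CG = +√(4/35) = +0.338062

+√(4/35) ≈ +0.338062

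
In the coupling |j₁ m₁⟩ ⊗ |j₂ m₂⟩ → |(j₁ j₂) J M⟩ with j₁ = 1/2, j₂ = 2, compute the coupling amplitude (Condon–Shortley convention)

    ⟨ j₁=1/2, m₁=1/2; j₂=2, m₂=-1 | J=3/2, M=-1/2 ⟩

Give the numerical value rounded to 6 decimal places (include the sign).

j₁+j₂−J=1  J+j₁−j₂=0  J−j₁+j₂=3  j₁+j₂+J+1=5
(j₁±m₁, j₂±m₂, J±M) = (1,0,1,3,1,2)
P² = 12/5
sum k=0..0:
  [0] +1/2 = 1/2
S = 1/2
C² = P²·S² = 3/5 ; C = +0.774597

+√(3/5) = +0.774597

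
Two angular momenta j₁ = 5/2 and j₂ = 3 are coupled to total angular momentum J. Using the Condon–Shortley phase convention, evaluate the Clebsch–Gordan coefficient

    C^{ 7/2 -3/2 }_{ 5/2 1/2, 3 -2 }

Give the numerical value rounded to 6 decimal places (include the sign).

+0.308607

triangle: 2!·3!·4!/10! = 288/3628800
(j±m)!: 3!·2!·1!·5!·2!·5! = 345600
prefactor² = (2J+1)·Δ·N² = 1536/7
  k=0: +1/(0!·2!·2!·1!·1!·3!) = 1/24
  k=1: −1/(1!·1!·1!·0!·2!·4!) = -1/48
Σ = 1/48  ⇒  CG² = 1536/7·1/48² = 2/21
CG = +√(2/21) = +0.308607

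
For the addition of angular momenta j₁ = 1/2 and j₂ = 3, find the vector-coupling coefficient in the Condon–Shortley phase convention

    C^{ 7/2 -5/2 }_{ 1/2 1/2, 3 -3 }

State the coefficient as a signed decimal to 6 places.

√[8·0!1!6!/8! · 1!0!0!6!1!6!] = √(518400/7)
  +(−1)^0/∏(0,0,0,0,1,6)! = 1/720  (running 1/720)
⟨..|..⟩ = √(518400/7)·(1/720) = +0.377964

+√(1/7) ≈ +0.377964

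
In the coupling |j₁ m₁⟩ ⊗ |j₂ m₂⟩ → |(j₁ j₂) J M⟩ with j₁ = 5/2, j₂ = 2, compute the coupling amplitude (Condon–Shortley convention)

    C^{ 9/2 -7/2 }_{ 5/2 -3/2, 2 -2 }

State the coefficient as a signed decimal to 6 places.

triangle: 0!*5!*4!/10! = 2880/3628800
(j±m)!: 1!*4!*0!*4!*1!*8! = 23224320
prefactor² = (2J+1)*Δ*N² = 184320
  k=0: +1/(0!*0!*4!*0!*1!*4!) = 1/576
Σ = 1/576  ⇒  CG² = 184320*1/576² = 5/9
CG = +√(5/9) = +0.745356

+√(5/9) = +0.745356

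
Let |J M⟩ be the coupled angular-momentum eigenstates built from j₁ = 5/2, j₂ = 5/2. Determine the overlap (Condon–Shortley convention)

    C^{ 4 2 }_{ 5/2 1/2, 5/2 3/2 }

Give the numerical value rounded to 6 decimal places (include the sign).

triangle: 1!·4!·4!/10! = 576/3628800
(j±m)!: 3!·2!·4!·1!·6!·2! = 414720
prefactor² = (2J+1)·Δ·N² = 20736/35
  k=0: +1/(0!·1!·2!·4!·2!·0!) = 1/96
  k=1: −1/(1!·0!·1!·3!·3!·1!) = -1/36
Σ = -5/288  ⇒  CG² = 20736/35·(-5/288)² = 5/28
CG = −√(5/28) = -0.422577

−√(5/28) ≈ -0.422577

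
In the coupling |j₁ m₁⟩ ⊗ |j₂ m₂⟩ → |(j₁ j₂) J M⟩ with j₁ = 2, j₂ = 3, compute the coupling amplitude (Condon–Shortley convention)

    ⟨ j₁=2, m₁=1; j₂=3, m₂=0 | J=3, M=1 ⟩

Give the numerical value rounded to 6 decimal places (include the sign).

√[7·2!2!4!/9! · 3!1!3!3!4!2!] = √(96/5)
  +(−1)^0/∏(0,2,1,3,1,1)! = 1/12  (running 1/12)
  +(−1)^1/∏(1,1,0,2,2,2)! = -1/8  (running -1/24)
⟨..|..⟩ = √(96/5)·(-1/24) = -0.182574

-0.182574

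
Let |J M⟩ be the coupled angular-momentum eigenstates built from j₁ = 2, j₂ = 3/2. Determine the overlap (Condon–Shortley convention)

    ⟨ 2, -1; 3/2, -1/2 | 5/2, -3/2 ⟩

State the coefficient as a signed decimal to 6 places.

−√(1/35) ≈ -0.169031

triangle: 1!·3!·2!/7! = 12/5040
(j±m)!: 1!·3!·1!·2!·1!·4! = 288
prefactor² = (2J+1)·Δ·N² = 144/35
  k=0: +1/(0!·1!·3!·1!·0!·1!) = 1/6
  k=1: −1/(1!·0!·2!·0!·1!·2!) = -1/4
Σ = -1/12  ⇒  CG² = 144/35·(-1/12)² = 1/35
CG = −√(1/35) = -0.169031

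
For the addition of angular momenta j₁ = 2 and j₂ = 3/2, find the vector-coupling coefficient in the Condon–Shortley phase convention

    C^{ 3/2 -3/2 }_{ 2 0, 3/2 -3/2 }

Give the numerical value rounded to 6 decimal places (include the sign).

triangle: 2!·2!·1!/6! = 4/720
(j±m)!: 2!·2!·0!·3!·0!·3! = 144
prefactor² = (2J+1)·Δ·N² = 16/5
  k=0: +1/(0!·2!·2!·0!·0!·1!) = 1/4
Σ = 1/4  ⇒  CG² = 16/5·1/4² = 1/5
CG = +√(1/5) = +0.447214

+√(1/5) ≈ +0.447214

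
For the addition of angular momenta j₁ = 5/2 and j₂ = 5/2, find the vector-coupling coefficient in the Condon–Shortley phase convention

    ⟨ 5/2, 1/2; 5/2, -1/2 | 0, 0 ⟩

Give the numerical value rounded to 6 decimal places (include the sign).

j₁+j₂−J=5  J+j₁−j₂=0  J−j₁+j₂=0  j₁+j₂+J+1=6
(j₁±m₁, j₂±m₂, J±M) = (3,2,2,3,0,0)
P² = 24
sum k=2..2:
  [2] +1/12 = 1/12
S = 1/12
C² = P²·S² = 1/6 ; C = +0.408248

+√(1/6) ≈ +0.408248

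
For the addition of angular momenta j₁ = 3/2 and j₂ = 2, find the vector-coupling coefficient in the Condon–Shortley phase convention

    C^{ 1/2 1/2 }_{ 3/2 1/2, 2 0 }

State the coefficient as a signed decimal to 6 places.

−√(1/5) ≈ -0.447214

√[2·3!0!1!/5! · 2!1!2!2!1!0!] = √(4/5)
  +(−1)^1/∏(1,2,0,1,0,0)! = -1/2  (running -1/2)
⟨..|..⟩ = √(4/5)·(-1/2) = -0.447214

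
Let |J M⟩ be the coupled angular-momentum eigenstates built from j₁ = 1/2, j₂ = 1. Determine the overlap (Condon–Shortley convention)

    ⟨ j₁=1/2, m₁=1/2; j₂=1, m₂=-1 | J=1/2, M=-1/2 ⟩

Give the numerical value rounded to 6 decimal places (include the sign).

√[2·1!0!1!/3! · 1!0!0!2!0!1!] = √(2/3)
  +(−1)^0/∏(0,1,0,0,0,1)! = 1  (running 1)
⟨..|..⟩ = √(2/3)·(1) = +0.816497

+√(2/3) = +0.816497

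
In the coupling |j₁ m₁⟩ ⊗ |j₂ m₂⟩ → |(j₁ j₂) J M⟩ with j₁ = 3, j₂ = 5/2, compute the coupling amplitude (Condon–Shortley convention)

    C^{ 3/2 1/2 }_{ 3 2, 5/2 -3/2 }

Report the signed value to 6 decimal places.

−√(1/21) ≈ -0.218218

triangle: 4!*2!*1!/8! = 48/40320
(j±m)!: 5!*1!*1!*4!*2!*1! = 5760
prefactor² = (2J+1)*Δ*N² = 192/7
  k=0: +1/(0!*4!*1!*1!*1!*0!) = 1/24
  k=1: −1/(1!*3!*0!*0!*2!*1!) = -1/12
Σ = -1/24  ⇒  CG² = 192/7*(-1/24)² = 1/21
CG = −√(1/21) = -0.218218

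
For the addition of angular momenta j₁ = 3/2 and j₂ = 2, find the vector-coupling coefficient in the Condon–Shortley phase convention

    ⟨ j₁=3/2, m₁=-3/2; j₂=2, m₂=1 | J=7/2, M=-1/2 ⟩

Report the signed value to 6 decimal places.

√[8·0!3!4!/8! · 0!3!3!1!3!4!] = √(5184/35)
  +(−1)^0/∏(0,0,3,3,0,1)! = 1/36  (running 1/36)
⟨..|..⟩ = √(5184/35)·(1/36) = +0.338062

+0.338062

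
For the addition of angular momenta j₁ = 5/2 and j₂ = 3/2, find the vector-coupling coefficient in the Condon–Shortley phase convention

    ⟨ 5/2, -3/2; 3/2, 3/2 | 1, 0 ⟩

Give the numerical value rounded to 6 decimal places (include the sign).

triangle: 3!·2!·0!/6! = 12/720
(j±m)!: 1!·4!·3!·0!·1!·1! = 144
prefactor² = (2J+1)·Δ·N² = 36/5
  k=3: −1/(3!·0!·1!·0!·1!·0!) = -1/6
Σ = -1/6  ⇒  CG² = 36/5·(-1/6)² = 1/5
CG = −√(1/5) = -0.447214

-0.447214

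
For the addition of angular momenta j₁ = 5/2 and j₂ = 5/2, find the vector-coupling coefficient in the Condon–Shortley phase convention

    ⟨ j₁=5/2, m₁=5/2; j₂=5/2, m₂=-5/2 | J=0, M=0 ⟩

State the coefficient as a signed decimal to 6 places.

+0.408248  (= +√(1/6))

√[1·5!0!0!/6! · 5!0!0!5!0!0!] = √(2400)
  +(−1)^0/∏(0,5,0,0,0,0)! = 1/120  (running 1/120)
⟨..|..⟩ = √(2400)·(1/120) = +0.408248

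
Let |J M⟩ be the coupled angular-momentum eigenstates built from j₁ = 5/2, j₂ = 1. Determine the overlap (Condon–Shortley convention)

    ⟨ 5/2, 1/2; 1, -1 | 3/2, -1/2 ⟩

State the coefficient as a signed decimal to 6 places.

√[4·2!3!0!/6! · 3!2!0!2!1!2!] = √(16/5)
  +(−1)^0/∏(0,2,2,0,1,0)! = 1/4  (running 1/4)
⟨..|..⟩ = √(16/5)·(1/4) = +0.447214

+0.447214  (= +√(1/5))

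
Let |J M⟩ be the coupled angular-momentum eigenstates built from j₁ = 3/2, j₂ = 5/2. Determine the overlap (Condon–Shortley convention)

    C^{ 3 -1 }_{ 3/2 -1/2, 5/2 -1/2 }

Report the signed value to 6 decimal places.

j₁+j₂−J=1  J+j₁−j₂=2  J−j₁+j₂=4  j₁+j₂+J+1=8
(j₁±m₁, j₂±m₂, J±M) = (1,2,2,3,2,4)
P² = 48/5
sum k=0..1:
  [0] +1/8 = 1/8
  [1] −1/6 = -1/6
S = -1/24
C² = P²·S² = 1/60 ; C = -0.129099

-0.129099  (= −√(1/60))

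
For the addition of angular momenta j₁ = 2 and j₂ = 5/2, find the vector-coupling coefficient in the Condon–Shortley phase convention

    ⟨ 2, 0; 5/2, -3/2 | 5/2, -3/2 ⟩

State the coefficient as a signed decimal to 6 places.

-0.119523  (= −√(1/70))

triangle: 2!·2!·3!/8! = 24/40320
(j±m)!: 2!·2!·1!·4!·1!·4! = 2304
prefactor² = (2J+1)·Δ·N² = 288/35
  k=0: +1/(0!·2!·2!·1!·0!·2!) = 1/8
  k=1: −1/(1!·1!·1!·0!·1!·3!) = -1/6
Σ = -1/24  ⇒  CG² = 288/35·(-1/24)² = 1/70
CG = −√(1/70) = -0.119523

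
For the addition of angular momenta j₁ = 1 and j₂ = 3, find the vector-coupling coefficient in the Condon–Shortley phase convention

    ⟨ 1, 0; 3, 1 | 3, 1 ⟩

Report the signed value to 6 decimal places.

triangle: 1!·1!·5!/8! = 120/40320
(j±m)!: 1!·1!·4!·2!·4!·2! = 2304
prefactor² = (2J+1)·Δ·N² = 48
  k=0: +1/(0!·1!·1!·4!·0!·1!) = 1/24
  k=1: −1/(1!·0!·0!·3!·1!·2!) = -1/12
Σ = -1/24  ⇒  CG² = 48·(-1/24)² = 1/12
CG = −√(1/12) = -0.288675

−√(1/12) ≈ -0.288675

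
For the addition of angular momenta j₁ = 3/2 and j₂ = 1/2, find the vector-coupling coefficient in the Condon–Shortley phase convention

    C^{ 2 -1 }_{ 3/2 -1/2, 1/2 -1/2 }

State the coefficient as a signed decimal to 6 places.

+0.866025

j₁+j₂−J=0  J+j₁−j₂=3  J−j₁+j₂=1  j₁+j₂+J+1=5
(j₁±m₁, j₂±m₂, J±M) = (1,2,0,1,1,3)
P² = 3
sum k=0..0:
  [0] +1/2 = 1/2
S = 1/2
C² = P²·S² = 3/4 ; C = +0.866025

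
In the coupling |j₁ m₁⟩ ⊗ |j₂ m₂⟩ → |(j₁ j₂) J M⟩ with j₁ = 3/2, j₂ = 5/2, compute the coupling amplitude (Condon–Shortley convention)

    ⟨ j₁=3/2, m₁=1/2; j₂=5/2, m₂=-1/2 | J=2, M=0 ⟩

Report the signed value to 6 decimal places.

−√(1/14) ≈ -0.267261

j₁+j₂−J=2  J+j₁−j₂=1  J−j₁+j₂=3  j₁+j₂+J+1=7
(j₁±m₁, j₂±m₂, J±M) = (2,1,2,3,2,2)
P² = 8/7
sum k=0..1:
  [0] +1/4 = 1/4
  [1] −1/2 = -1/2
S = -1/4
C² = P²·S² = 1/14 ; C = -0.267261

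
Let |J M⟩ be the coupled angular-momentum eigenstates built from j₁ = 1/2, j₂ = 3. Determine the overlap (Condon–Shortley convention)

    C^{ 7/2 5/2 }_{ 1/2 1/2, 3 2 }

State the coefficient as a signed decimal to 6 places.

+√(6/7) = +0.925820

triangle: 0!*1!*6!/8! = 720/40320
(j±m)!: 1!*0!*5!*1!*6!*1! = 86400
prefactor² = (2J+1)*Δ*N² = 86400/7
  k=0: +1/(0!*0!*0!*5!*1!*1!) = 1/120
Σ = 1/120  ⇒  CG² = 86400/7*1/120² = 6/7
CG = +√(6/7) = +0.925820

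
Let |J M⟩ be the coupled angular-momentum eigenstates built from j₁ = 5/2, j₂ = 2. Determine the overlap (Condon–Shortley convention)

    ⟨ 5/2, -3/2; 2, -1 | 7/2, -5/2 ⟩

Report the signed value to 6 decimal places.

−√(1/63) = -0.125988

j₁+j₂−J=1  J+j₁−j₂=4  J−j₁+j₂=3  j₁+j₂+J+1=9
(j₁±m₁, j₂±m₂, J±M) = (1,4,1,3,1,6)
P² = 2304/7
sum k=0..1:
  [0] +1/48 = 1/48
  [1] −1/36 = -1/36
S = -1/144
C² = P²·S² = 1/63 ; C = -0.125988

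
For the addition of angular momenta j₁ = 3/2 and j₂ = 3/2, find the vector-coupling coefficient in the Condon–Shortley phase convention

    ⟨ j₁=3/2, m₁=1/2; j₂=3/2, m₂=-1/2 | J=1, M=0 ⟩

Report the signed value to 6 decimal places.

-0.223607

√[3·2!1!1!/5! · 2!1!1!2!1!1!] = √(1/5)
  +(−1)^0/∏(0,2,1,1,0,0)! = 1/2  (running 1/2)
  +(−1)^1/∏(1,1,0,0,1,1)! = -1  (running -1/2)
⟨..|..⟩ = √(1/5)·(-1/2) = -0.223607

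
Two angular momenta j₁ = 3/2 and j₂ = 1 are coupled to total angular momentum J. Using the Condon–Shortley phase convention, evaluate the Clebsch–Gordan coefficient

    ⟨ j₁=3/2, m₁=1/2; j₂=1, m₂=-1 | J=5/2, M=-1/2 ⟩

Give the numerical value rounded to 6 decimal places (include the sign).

triangle: 0!·3!·2!/6! = 12/720
(j±m)!: 2!·1!·0!·2!·2!·3! = 48
prefactor² = (2J+1)·Δ·N² = 24/5
  k=0: +1/(0!·0!·1!·0!·2!·2!) = 1/4
Σ = 1/4  ⇒  CG² = 24/5·1/4² = 3/10
CG = +√(3/10) = +0.547723

+√(3/10) = +0.547723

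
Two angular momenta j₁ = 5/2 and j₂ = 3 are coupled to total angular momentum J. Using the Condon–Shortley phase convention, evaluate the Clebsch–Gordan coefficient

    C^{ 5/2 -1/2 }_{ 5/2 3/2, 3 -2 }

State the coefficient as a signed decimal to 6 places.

+√(1/14) ≈ +0.267261

√[6·3!2!3!/9! · 4!1!1!5!2!3!] = √(288/7)
  +(−1)^0/∏(0,3,1,1,1,2)! = 1/12  (running 1/12)
  +(−1)^1/∏(1,2,0,0,2,3)! = -1/24  (running 1/24)
⟨..|..⟩ = √(288/7)·(1/24) = +0.267261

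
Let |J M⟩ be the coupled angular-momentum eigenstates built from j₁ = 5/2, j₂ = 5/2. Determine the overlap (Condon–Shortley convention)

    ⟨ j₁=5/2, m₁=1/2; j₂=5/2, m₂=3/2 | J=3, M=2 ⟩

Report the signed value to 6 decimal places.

-0.288675  (= −√(1/12))

√[7·2!3!3!/9! · 3!2!4!1!5!1!] = √(48)
  +(−1)^1/∏(1,1,1,3,2,0)! = -1/12  (running -1/12)
  +(−1)^2/∏(2,0,0,2,3,1)! = 1/24  (running -1/24)
⟨..|..⟩ = √(48)·(-1/24) = -0.288675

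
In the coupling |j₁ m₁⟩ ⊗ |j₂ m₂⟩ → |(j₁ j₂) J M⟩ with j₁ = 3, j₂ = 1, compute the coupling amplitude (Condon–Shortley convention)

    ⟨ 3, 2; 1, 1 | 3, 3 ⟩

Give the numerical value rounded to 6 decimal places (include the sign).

j₁+j₂−J=1  J+j₁−j₂=5  J−j₁+j₂=1  j₁+j₂+J+1=8
(j₁±m₁, j₂±m₂, J±M) = (5,1,2,0,6,0)
P² = 3600
sum k=1..1:
  [1] −1/120 = -1/120
S = -1/120
C² = P²·S² = 1/4 ; C = -0.500000

−√(1/4) = -0.500000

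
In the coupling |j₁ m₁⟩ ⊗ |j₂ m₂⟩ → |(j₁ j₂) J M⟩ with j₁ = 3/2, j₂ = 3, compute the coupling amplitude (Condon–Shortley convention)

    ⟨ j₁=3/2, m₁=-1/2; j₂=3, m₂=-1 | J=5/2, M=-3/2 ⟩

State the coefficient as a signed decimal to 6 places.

-0.591608  (= −√(7/20))

√[6·2!1!4!/8! · 1!2!2!4!1!4!] = √(576/35)
  +(−1)^1/∏(1,1,1,1,0,3)! = -1/6  (running -1/6)
  +(−1)^2/∏(2,0,0,0,1,4)! = 1/48  (running -7/48)
⟨..|..⟩ = √(576/35)·(-7/48) = -0.591608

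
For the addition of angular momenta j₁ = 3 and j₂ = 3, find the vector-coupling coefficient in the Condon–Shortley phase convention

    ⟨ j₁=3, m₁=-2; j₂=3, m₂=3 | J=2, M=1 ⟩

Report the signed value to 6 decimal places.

+0.545545

triangle: 4!×2!×2!/9! = 96/362880
(j±m)!: 1!×5!×6!×0!×3!×1! = 518400
prefactor² = (2J+1)×Δ×N² = 4800/7
  k=4: +1/(4!×0!×1!×2!×1!×0!) = 1/48
Σ = 1/48  ⇒  CG² = 4800/7×1/48² = 25/84
CG = +√(25/84) = +0.545545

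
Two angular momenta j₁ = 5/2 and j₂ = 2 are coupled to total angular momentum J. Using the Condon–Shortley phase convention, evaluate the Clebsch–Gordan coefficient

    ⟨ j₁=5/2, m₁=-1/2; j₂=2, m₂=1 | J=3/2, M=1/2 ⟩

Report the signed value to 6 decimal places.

+√(5/21) ≈ +0.487950

triangle: 3!·2!·1!/7! = 12/5040
(j±m)!: 2!·3!·3!·1!·2!·1! = 144
prefactor² = (2J+1)·Δ·N² = 48/35
  k=2: +1/(2!·1!·1!·1!·1!·0!) = 1/2
  k=3: −1/(3!·0!·0!·0!·2!·1!) = -1/12
Σ = 5/12  ⇒  CG² = 48/35·5/12² = 5/21
CG = +√(5/21) = +0.487950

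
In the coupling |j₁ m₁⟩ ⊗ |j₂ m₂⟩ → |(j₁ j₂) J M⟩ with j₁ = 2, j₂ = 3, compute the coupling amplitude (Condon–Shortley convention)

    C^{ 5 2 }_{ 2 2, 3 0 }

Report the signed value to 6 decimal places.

j₁+j₂−J=0  J+j₁−j₂=4  J−j₁+j₂=6  j₁+j₂+J+1=11
(j₁±m₁, j₂±m₂, J±M) = (4,0,3,3,7,3)
P² = 124416
sum k=0..0:
  [0] +1/864 = 1/864
S = 1/864
C² = P²·S² = 1/6 ; C = +0.408248

+√(1/6) = +0.408248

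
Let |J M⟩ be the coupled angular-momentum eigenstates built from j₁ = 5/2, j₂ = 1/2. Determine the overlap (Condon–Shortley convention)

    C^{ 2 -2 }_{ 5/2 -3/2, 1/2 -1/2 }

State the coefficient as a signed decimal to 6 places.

j₁+j₂−J=1  J+j₁−j₂=4  J−j₁+j₂=0  j₁+j₂+J+1=6
(j₁±m₁, j₂±m₂, J±M) = (1,4,0,1,0,4)
P² = 96
sum k=0..0:
  [0] +1/24 = 1/24
S = 1/24
C² = P²·S² = 1/6 ; C = +0.408248

+0.408248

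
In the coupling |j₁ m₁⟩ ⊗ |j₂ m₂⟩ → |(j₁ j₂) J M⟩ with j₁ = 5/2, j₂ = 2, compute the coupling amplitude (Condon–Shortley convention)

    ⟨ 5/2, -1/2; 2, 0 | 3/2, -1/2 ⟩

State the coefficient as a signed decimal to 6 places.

+√(2/35) ≈ +0.239046

triangle: 3!·2!·1!/7! = 12/5040
(j±m)!: 2!·3!·2!·2!·1!·2! = 96
prefactor² = (2J+1)·Δ·N² = 32/35
  k=1: −1/(1!·2!·2!·1!·0!·0!) = -1/4
  k=2: +1/(2!·1!·1!·0!·1!·1!) = 1/2
Σ = 1/4  ⇒  CG² = 32/35·1/4² = 2/35
CG = +√(2/35) = +0.239046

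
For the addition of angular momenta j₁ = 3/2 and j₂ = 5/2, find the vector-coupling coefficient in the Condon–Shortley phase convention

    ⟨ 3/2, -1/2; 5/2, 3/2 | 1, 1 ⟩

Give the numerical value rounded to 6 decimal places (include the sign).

+0.547723

√[3·3!0!2!/6! · 1!2!4!1!2!0!] = √(24/5)
  +(−1)^2/∏(2,1,0,2,0,0)! = 1/4  (running 1/4)
⟨..|..⟩ = √(24/5)·(1/4) = +0.547723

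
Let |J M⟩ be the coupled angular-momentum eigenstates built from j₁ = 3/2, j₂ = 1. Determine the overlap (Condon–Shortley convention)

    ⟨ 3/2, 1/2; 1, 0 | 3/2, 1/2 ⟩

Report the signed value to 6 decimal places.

√[4·1!2!1!/5! · 2!1!1!1!2!1!] = √(4/15)
  +(−1)^0/∏(0,1,1,1,1,0)! = 1  (running 1)
  +(−1)^1/∏(1,0,0,0,2,1)! = -1/2  (running 1/2)
⟨..|..⟩ = √(4/15)·(1/2) = +0.258199

+√(1/15) ≈ +0.258199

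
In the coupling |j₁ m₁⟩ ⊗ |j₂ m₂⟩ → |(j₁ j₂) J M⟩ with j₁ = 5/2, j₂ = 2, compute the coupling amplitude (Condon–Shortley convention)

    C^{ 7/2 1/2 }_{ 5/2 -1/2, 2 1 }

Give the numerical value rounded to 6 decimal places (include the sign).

triangle: 1!*4!*3!/9! = 144/362880
(j±m)!: 2!*3!*3!*1!*4!*3! = 10368
prefactor² = (2J+1)*Δ*N² = 1152/35
  k=0: +1/(0!*1!*3!*3!*1!*0!) = 1/36
  k=1: −1/(1!*0!*2!*2!*2!*1!) = -1/8
Σ = -7/72  ⇒  CG² = 1152/35*(-7/72)² = 14/45
CG = −√(14/45) = -0.557773

−√(14/45) ≈ -0.557773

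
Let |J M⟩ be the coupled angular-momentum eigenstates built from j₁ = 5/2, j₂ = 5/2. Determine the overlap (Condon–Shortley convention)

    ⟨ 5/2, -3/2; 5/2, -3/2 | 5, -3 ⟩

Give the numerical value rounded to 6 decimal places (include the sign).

+0.745356  (= +√(5/9))

√[11·0!5!5!/11! · 1!4!1!4!2!8!] = √(184320)
  +(−1)^0/∏(0,0,4,1,1,4)! = 1/576  (running 1/576)
⟨..|..⟩ = √(184320)·(1/576) = +0.745356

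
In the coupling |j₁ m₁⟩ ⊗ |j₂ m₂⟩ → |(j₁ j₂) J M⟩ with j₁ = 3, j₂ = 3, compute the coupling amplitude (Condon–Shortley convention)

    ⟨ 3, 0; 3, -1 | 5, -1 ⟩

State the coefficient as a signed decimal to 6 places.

+0.345033  (= +√(5/42))

j₁+j₂−J=1  J+j₁−j₂=5  J−j₁+j₂=5  j₁+j₂+J+1=12
(j₁±m₁, j₂±m₂, J±M) = (3,3,2,4,4,6)
P² = 69120/7
sum k=0..1:
  [0] +1/144 = 1/144
  [1] −1/288 = -1/288
S = 1/288
C² = P²·S² = 5/42 ; C = +0.345033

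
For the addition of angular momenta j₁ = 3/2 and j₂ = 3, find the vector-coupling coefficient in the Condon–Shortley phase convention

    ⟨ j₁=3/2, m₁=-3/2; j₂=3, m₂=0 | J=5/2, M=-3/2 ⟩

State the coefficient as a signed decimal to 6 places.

j₁+j₂−J=2  J+j₁−j₂=1  J−j₁+j₂=4  j₁+j₂+J+1=8
(j₁±m₁, j₂±m₂, J±M) = (0,3,3,3,1,4)
P² = 1296/35
sum k=2..2:
  [2] +1/12 = 1/12
S = 1/12
C² = P²·S² = 9/35 ; C = +0.507093

+0.507093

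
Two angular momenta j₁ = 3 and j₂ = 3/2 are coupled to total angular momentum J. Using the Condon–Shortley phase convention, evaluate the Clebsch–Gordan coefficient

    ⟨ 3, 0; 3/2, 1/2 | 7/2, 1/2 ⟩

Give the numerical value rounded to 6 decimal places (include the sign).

-0.308607

√[8·1!5!2!/9! · 3!3!2!1!4!3!] = √(384/7)
  +(−1)^0/∏(0,1,3,2,2,0)! = 1/24  (running 1/24)
  +(−1)^1/∏(1,0,2,1,3,1)! = -1/12  (running -1/24)
⟨..|..⟩ = √(384/7)·(-1/24) = -0.308607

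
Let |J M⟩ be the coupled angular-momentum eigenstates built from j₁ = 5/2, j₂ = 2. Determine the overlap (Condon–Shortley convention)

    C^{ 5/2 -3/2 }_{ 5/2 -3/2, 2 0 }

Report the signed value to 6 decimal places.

j₁+j₂−J=2  J+j₁−j₂=3  J−j₁+j₂=2  j₁+j₂+J+1=8
(j₁±m₁, j₂±m₂, J±M) = (1,4,2,2,1,4)
P² = 288/35
sum k=1..2:
  [1] −1/6 = -1/6
  [2] +1/8 = 1/8
S = -1/24
C² = P²·S² = 1/70 ; C = -0.119523

−√(1/70) = -0.119523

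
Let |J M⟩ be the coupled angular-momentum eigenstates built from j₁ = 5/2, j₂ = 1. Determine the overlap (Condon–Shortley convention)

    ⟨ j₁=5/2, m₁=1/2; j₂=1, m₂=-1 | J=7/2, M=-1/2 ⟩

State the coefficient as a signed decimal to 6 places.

+0.534522

√[8·0!5!2!/8! · 3!2!0!2!3!4!] = √(1152/7)
  +(−1)^0/∏(0,0,2,0,3,2)! = 1/24  (running 1/24)
⟨..|..⟩ = √(1152/7)·(1/24) = +0.534522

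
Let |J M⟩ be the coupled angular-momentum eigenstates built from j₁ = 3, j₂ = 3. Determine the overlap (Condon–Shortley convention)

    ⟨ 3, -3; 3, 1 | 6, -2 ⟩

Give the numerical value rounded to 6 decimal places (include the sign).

√[13·0!6!6!/13! · 0!6!4!2!4!8!] = √(398131200/11)
  +(−1)^0/∏(0,0,6,4,0,2)! = 1/34560  (running 1/34560)
⟨..|..⟩ = √(398131200/11)·(1/34560) = +0.174078

+0.174078  (= +√(1/33))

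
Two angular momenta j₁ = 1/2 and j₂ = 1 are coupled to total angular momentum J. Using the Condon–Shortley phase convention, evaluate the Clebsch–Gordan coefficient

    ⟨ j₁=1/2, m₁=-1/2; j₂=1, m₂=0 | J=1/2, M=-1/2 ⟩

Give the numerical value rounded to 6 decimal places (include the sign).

−√(1/3) ≈ -0.577350

j₁+j₂−J=1  J+j₁−j₂=0  J−j₁+j₂=1  j₁+j₂+J+1=3
(j₁±m₁, j₂±m₂, J±M) = (0,1,1,1,0,1)
P² = 1/3
sum k=1..1:
  [1] −1/1 = -1
S = -1
C² = P²·S² = 1/3 ; C = -0.577350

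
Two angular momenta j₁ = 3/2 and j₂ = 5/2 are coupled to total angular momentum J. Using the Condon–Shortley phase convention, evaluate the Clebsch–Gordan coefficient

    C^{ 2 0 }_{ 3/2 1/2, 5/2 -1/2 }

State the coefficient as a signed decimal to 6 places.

−√(1/14) = -0.267261

√[5·2!1!3!/7! · 2!1!2!3!2!2!] = √(8/7)
  +(−1)^0/∏(0,2,1,2,0,1)! = 1/4  (running 1/4)
  +(−1)^1/∏(1,1,0,1,1,2)! = -1/2  (running -1/4)
⟨..|..⟩ = √(8/7)·(-1/4) = -0.267261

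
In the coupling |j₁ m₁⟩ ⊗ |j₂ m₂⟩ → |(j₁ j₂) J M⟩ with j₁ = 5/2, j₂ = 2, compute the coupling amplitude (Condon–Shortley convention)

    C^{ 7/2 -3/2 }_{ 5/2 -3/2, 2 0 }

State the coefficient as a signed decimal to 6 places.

j₁+j₂−J=1  J+j₁−j₂=4  J−j₁+j₂=3  j₁+j₂+J+1=9
(j₁±m₁, j₂±m₂, J±M) = (1,4,2,2,2,5)
P² = 512/7
sum k=0..1:
  [0] +1/48 = 1/48
  [1] −1/12 = -1/12
S = -1/16
C² = P²·S² = 2/7 ; C = -0.534522

−√(2/7) = -0.534522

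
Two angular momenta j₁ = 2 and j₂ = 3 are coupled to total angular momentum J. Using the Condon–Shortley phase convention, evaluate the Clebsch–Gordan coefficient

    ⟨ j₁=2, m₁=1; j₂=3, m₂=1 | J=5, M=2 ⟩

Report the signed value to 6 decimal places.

j₁+j₂−J=0  J+j₁−j₂=4  J−j₁+j₂=6  j₁+j₂+J+1=11
(j₁±m₁, j₂±m₂, J±M) = (3,1,4,2,7,3)
P² = 41472
sum k=0..0:
  [0] +1/288 = 1/288
S = 1/288
C² = P²·S² = 1/2 ; C = +0.707107

+0.707107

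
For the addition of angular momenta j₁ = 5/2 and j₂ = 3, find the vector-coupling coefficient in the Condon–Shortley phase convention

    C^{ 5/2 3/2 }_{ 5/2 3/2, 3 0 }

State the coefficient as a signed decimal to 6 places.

triangle: 3!·2!·3!/9! = 72/362880
(j±m)!: 4!·1!·3!·3!·4!·1! = 20736
prefactor² = (2J+1)·Δ·N² = 864/35
  k=0: +1/(0!·3!·1!·3!·1!·0!) = 1/36
  k=1: −1/(1!·2!·0!·2!·2!·1!) = -1/8
Σ = -7/72  ⇒  CG² = 864/35·(-7/72)² = 7/30
CG = −√(7/30) = -0.483046

-0.483046  (= −√(7/30))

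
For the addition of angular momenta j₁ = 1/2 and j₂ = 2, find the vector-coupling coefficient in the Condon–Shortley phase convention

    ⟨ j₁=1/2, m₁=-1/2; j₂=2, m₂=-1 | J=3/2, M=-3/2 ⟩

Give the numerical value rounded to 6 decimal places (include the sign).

j₁+j₂−J=1  J+j₁−j₂=0  J−j₁+j₂=3  j₁+j₂+J+1=5
(j₁±m₁, j₂±m₂, J±M) = (0,1,1,3,0,3)
P² = 36/5
sum k=1..1:
  [1] −1/6 = -1/6
S = -1/6
C² = P²·S² = 1/5 ; C = -0.447214

−√(1/5) ≈ -0.447214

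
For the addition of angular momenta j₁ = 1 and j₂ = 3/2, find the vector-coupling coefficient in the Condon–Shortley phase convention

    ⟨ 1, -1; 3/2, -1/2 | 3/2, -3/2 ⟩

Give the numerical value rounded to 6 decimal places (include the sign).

j₁+j₂−J=1  J+j₁−j₂=1  J−j₁+j₂=2  j₁+j₂+J+1=5
(j₁±m₁, j₂±m₂, J±M) = (0,2,1,2,0,3)
P² = 8/5
sum k=1..1:
  [1] −1/2 = -1/2
S = -1/2
C² = P²·S² = 2/5 ; C = -0.632456

-0.632456  (= −√(2/5))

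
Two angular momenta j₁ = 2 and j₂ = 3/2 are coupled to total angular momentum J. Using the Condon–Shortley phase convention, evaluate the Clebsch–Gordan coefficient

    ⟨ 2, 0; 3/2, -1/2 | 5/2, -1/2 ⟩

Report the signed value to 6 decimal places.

+0.292770  (= +√(3/35))

j₁+j₂−J=1  J+j₁−j₂=3  J−j₁+j₂=2  j₁+j₂+J+1=7
(j₁±m₁, j₂±m₂, J±M) = (2,2,1,2,2,3)
P² = 48/35
sum k=0..1:
  [0] +1/2 = 1/2
  [1] −1/4 = -1/4
S = 1/4
C² = P²·S² = 3/35 ; C = +0.292770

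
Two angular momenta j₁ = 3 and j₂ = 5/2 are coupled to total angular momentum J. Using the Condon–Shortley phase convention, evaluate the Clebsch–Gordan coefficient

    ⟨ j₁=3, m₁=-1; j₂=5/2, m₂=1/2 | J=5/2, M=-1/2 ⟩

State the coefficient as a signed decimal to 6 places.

j₁+j₂−J=3  J+j₁−j₂=3  J−j₁+j₂=2  j₁+j₂+J+1=9
(j₁±m₁, j₂±m₂, J±M) = (2,4,3,2,2,3)
P² = 288/35
sum k=1..3:
  [1] −1/24 = -1/24
  [2] +1/4 = 1/4
  [3] −1/24 = -1/24
S = 1/6
C² = P²·S² = 8/35 ; C = +0.478091

+√(8/35) = +0.478091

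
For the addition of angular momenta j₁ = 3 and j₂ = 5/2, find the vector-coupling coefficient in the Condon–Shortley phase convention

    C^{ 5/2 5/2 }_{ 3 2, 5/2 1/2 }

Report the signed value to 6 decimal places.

triangle: 3!·3!·2!/9! = 72/362880
(j±m)!: 5!·1!·3!·2!·5!·0! = 172800
prefactor² = (2J+1)·Δ·N² = 1440/7
  k=1: −1/(1!·2!·0!·2!·3!·0!) = -1/24
Σ = -1/24  ⇒  CG² = 1440/7·(-1/24)² = 5/14
CG = −√(5/14) = -0.597614

−√(5/14) = -0.597614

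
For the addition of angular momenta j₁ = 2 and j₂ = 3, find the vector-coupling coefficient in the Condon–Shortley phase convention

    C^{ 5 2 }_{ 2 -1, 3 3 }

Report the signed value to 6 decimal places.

√[11·0!4!6!/11! · 1!3!6!0!7!3!] = √(622080)
  +(−1)^0/∏(0,0,3,6,1,0)! = 1/4320  (running 1/4320)
⟨..|..⟩ = √(622080)·(1/4320) = +0.182574

+0.182574  (= +√(1/30))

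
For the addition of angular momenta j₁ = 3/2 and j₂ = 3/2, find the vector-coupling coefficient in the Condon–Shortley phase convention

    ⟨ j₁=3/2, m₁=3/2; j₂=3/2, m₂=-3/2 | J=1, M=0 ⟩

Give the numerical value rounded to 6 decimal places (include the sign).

√[3·2!1!1!/5! · 3!0!0!3!1!1!] = √(9/5)
  +(−1)^0/∏(0,2,0,0,1,1)! = 1/2  (running 1/2)
⟨..|..⟩ = √(9/5)·(1/2) = +0.670820

+√(9/20) ≈ +0.670820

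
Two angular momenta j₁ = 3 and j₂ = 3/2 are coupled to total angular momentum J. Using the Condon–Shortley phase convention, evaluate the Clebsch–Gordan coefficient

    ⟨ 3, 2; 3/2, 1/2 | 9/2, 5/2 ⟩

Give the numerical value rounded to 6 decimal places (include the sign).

triangle: 0!·6!·3!/10! = 4320/3628800
(j±m)!: 5!·1!·2!·1!·7!·2! = 2419200
prefactor² = (2J+1)·Δ·N² = 28800
  k=0: +1/(0!·0!·1!·2!·5!·1!) = 1/240
Σ = 1/240  ⇒  CG² = 28800·1/240² = 1/2
CG = +√(1/2) = +0.707107

+0.707107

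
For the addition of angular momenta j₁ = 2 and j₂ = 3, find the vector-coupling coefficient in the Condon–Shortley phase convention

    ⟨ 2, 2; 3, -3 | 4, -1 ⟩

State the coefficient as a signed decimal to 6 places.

+√(3/70) ≈ +0.207020

√[9·1!3!5!/10! · 4!0!0!6!3!5!] = √(155520/7)
  +(−1)^0/∏(0,1,0,0,3,5)! = 1/720  (running 1/720)
⟨..|..⟩ = √(155520/7)·(1/720) = +0.207020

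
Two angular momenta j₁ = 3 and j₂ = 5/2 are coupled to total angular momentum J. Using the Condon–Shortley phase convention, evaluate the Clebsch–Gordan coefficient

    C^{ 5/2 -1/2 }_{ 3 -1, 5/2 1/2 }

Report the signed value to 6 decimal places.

+0.478091  (= +√(8/35))

j₁+j₂−J=3  J+j₁−j₂=3  J−j₁+j₂=2  j₁+j₂+J+1=9
(j₁±m₁, j₂±m₂, J±M) = (2,4,3,2,2,3)
P² = 288/35
sum k=1..3:
  [1] −1/24 = -1/24
  [2] +1/4 = 1/4
  [3] −1/24 = -1/24
S = 1/6
C² = P²·S² = 8/35 ; C = +0.478091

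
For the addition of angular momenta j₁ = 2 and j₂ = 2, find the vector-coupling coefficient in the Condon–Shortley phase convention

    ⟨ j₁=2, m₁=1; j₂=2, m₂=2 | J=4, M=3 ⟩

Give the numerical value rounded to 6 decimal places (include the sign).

+0.707107  (= +√(1/2))

√[9·0!4!4!/9! · 3!1!4!0!7!1!] = √(10368)
  +(−1)^0/∏(0,0,1,4,3,0)! = 1/144  (running 1/144)
⟨..|..⟩ = √(10368)·(1/144) = +0.707107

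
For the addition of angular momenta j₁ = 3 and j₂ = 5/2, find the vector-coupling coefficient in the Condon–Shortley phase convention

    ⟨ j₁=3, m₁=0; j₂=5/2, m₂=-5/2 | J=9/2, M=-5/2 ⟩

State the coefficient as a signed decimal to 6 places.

+0.615457  (= +√(25/66))

triangle: 1!·5!·4!/11! = 2880/39916800
(j±m)!: 3!·3!·0!·5!·2!·7! = 43545600
prefactor² = (2J+1)·Δ·N² = 345600/11
  k=0: +1/(0!·1!·3!·0!·2!·4!) = 1/288
Σ = 1/288  ⇒  CG² = 345600/11·1/288² = 25/66
CG = +√(25/66) = +0.615457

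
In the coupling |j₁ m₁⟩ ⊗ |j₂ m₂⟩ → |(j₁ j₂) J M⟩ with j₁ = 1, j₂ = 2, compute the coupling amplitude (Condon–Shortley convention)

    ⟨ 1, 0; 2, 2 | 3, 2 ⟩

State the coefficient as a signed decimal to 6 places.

√[7·0!2!4!/7! · 1!1!4!0!5!1!] = √(192)
  +(−1)^0/∏(0,0,1,4,1,0)! = 1/24  (running 1/24)
⟨..|..⟩ = √(192)·(1/24) = +0.577350

+√(1/3) = +0.577350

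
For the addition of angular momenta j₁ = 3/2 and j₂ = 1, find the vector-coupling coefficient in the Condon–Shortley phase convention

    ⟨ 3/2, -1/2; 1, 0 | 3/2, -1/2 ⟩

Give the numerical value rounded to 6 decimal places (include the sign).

j₁+j₂−J=1  J+j₁−j₂=2  J−j₁+j₂=1  j₁+j₂+J+1=5
(j₁±m₁, j₂±m₂, J±M) = (1,2,1,1,1,2)
P² = 4/15
sum k=0..1:
  [0] +1/2 = 1/2
  [1] −1/1 = -1
S = -1/2
C² = P²·S² = 1/15 ; C = -0.258199

−√(1/15) = -0.258199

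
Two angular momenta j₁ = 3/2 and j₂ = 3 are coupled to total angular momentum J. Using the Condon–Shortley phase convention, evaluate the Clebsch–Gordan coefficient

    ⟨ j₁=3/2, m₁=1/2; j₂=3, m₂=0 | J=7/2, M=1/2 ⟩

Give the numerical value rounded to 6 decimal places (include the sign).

+0.308607

triangle: 1!*2!*5!/9! = 240/362880
(j±m)!: 2!*1!*3!*3!*4!*3! = 10368
prefactor² = (2J+1)*Δ*N² = 384/7
  k=0: +1/(0!*1!*1!*3!*1!*2!) = 1/12
  k=1: −1/(1!*0!*0!*2!*2!*3!) = -1/24
Σ = 1/24  ⇒  CG² = 384/7*1/24² = 2/21
CG = +√(2/21) = +0.308607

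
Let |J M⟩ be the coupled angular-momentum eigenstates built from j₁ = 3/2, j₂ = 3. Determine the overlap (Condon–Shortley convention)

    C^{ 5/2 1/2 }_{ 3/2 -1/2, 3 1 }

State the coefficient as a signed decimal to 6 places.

−√(1/70) ≈ -0.119523

triangle: 2!×1!×4!/8! = 48/40320
(j±m)!: 1!×2!×4!×2!×3!×2! = 1152
prefactor² = (2J+1)×Δ×N² = 288/35
  k=1: −1/(1!×1!×1!×3!×0!×1!) = -1/6
  k=2: +1/(2!×0!×0!×2!×1!×2!) = 1/8
Σ = -1/24  ⇒  CG² = 288/35×(-1/24)² = 1/70
CG = −√(1/70) = -0.119523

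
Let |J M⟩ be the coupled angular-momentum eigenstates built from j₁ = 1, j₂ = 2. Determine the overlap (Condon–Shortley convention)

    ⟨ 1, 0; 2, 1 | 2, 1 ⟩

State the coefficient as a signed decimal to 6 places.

−√(1/6) ≈ -0.408248

j₁+j₂−J=1  J+j₁−j₂=1  J−j₁+j₂=3  j₁+j₂+J+1=6
(j₁±m₁, j₂±m₂, J±M) = (1,1,3,1,3,1)
P² = 3/2
sum k=0..1:
  [0] +1/6 = 1/6
  [1] −1/2 = -1/2
S = -1/3
C² = P²·S² = 1/6 ; C = -0.408248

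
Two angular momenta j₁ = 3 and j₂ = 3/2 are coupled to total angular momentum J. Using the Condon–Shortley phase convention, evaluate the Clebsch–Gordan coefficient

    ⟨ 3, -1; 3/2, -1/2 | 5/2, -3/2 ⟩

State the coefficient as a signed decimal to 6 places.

triangle: 2!·4!·1!/8! = 48/40320
(j±m)!: 2!·4!·1!·2!·1!·4! = 2304
prefactor² = (2J+1)·Δ·N² = 576/35
  k=0: +1/(0!·2!·4!·1!·0!·0!) = 1/48
  k=1: −1/(1!·1!·3!·0!·1!·1!) = -1/6
Σ = -7/48  ⇒  CG² = 576/35·(-7/48)² = 7/20
CG = −√(7/20) = -0.591608

-0.591608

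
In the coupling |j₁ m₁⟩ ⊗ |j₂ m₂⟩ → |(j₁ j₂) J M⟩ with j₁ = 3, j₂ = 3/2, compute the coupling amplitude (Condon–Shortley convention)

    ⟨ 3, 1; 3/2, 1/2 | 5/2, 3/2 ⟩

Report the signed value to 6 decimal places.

-0.591608

√[6·2!4!1!/8! · 4!2!2!1!4!1!] = √(576/35)
  +(−1)^1/∏(1,1,1,1,3,0)! = -1/6  (running -1/6)
  +(−1)^2/∏(2,0,0,0,4,1)! = 1/48  (running -7/48)
⟨..|..⟩ = √(576/35)·(-7/48) = -0.591608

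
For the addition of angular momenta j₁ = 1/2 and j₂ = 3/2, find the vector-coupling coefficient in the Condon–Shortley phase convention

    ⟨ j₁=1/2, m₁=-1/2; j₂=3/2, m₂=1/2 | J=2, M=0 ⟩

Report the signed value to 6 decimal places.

j₁+j₂−J=0  J+j₁−j₂=1  J−j₁+j₂=3  j₁+j₂+J+1=5
(j₁±m₁, j₂±m₂, J±M) = (0,1,2,1,2,2)
P² = 2
sum k=0..0:
  [0] +1/2 = 1/2
S = 1/2
C² = P²·S² = 1/2 ; C = +0.707107

+0.707107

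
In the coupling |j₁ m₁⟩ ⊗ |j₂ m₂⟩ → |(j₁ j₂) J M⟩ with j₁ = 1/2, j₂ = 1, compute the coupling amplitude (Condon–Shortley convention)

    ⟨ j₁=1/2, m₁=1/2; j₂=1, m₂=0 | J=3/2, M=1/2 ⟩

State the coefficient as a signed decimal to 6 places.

+0.816497

√[4·0!1!2!/4! · 1!0!1!1!2!1!] = √(2/3)
  +(−1)^0/∏(0,0,0,1,1,1)! = 1  (running 1)
⟨..|..⟩ = √(2/3)·(1) = +0.816497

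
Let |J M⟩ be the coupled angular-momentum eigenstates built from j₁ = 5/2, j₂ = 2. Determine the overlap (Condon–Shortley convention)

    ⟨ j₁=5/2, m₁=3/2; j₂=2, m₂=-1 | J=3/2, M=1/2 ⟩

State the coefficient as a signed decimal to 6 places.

−√(2/105) ≈ -0.138013

√[4·3!2!1!/7! · 4!1!1!3!2!1!] = √(96/35)
  +(−1)^0/∏(0,3,1,1,1,0)! = 1/6  (running 1/6)
  +(−1)^1/∏(1,2,0,0,2,1)! = -1/4  (running -1/12)
⟨..|..⟩ = √(96/35)·(-1/12) = -0.138013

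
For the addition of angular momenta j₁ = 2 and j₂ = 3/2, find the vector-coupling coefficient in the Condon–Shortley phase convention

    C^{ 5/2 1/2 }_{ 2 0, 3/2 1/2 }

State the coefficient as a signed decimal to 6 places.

−√(3/35) = -0.292770

triangle: 1!×3!×2!/7! = 12/5040
(j±m)!: 2!×2!×2!×1!×3!×2! = 96
prefactor² = (2J+1)×Δ×N² = 48/35
  k=0: +1/(0!×1!×2!×2!×1!×0!) = 1/4
  k=1: −1/(1!×0!×1!×1!×2!×1!) = -1/2
Σ = -1/4  ⇒  CG² = 48/35×(-1/4)² = 3/35
CG = −√(3/35) = -0.292770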